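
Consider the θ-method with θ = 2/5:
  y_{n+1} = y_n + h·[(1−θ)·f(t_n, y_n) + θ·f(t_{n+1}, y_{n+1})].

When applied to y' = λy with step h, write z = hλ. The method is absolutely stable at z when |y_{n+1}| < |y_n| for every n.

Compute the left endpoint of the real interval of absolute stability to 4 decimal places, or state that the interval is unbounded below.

On y'=λy, z=hλ:
  y_{n+1} = y_n + z·[3/5·y_n + 2/5·y_{n+1}] ⇒ (1 − 2/5z)y_{n+1} = (1 + 3/5z)y_n
  so R(z) = (1 + 3/5z)/(1 − 2/5z).

Boundary: |R(x)|=1, x<0.
x=-1.28: |R|=0.1534
R=−1: 1+3/5x = −1+2/5x ⇒ -1/5x=2 ⇒ x=2/(-1/5)=-10.0000
Confirm numerically:
  x=-9.591: |R|=0.98309 <1
  x=-7.995: |R|=0.90448 <1
  x=-7.400: |R|=0.86869 <1
  x=-5.345: |R|=0.70331 <1
  x=-10.574: |R|=1.02195 >1
  x=-10.573: |R|=1.02192 >1
  x=-10.462: |R|=1.01782 >1
Stable set (-10.0000, 0).

z* = -10.0000.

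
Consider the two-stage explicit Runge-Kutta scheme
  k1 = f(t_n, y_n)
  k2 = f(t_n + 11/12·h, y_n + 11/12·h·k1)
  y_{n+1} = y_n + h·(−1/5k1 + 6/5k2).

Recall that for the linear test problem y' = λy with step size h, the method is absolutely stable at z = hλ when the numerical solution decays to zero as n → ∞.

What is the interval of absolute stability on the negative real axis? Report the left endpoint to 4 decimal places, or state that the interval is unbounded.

On y'=λy, z=hλ:
  k1=λy_n ⇒ h·k1=z·y_n;  k2=λ(1+11/12z)y_n ⇒ h·k2=z(1+11/12z)y_n
  y_{n+1}/y_n = 1 − 1/5z + 6/5z(1+11/12z) = 1 + z + 11/10z²
  ⇒ R(z) = 1 + z + 11/10z².

Boundary: |R(x)|=1, x<0.
x=-1.67: |R|=2.3978
R=1: x+11/10x²=0 ⇒ x=−10/11=-0.9091; min R=1−1/(4·11/10)=0.7727>−1
Confirm numerically:
  x=-0.888: |R|=0.97940 <1
  x=-0.678: |R|=0.82765 <1
  x=-0.665: |R|=0.82145 <1
  x=-0.388: |R|=0.77760 <1
  x=-1.335: |R|=1.62545 >1
  x=-1.074: |R|=1.19482 >1
  x=-0.937: |R|=1.02877 >1
Stable set (-0.9091, 0).

(-0.9091, 0).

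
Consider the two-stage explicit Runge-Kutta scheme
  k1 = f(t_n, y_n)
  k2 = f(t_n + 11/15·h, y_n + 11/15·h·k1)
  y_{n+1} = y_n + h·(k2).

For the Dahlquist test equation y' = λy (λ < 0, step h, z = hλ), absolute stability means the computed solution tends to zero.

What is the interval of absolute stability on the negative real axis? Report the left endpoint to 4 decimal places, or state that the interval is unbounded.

z∈(-1.3636,0).

Test eqn y'=λy, z=hλ:
  k1=λy_n ⇒ h·k1=z·y_n;  k2=λ(1+11/15z)y_n ⇒ h·k2=z(1+11/15z)y_n
  y_{n+1}/y_n = 1 + z(1+11/15z) = 1 + z + 11/15z²
  R(z) = 1 + z + 11/15z².

Find x<0 with |R(x)|<1.
x=-0.83: |R|=0.6752
R=1: x+11/15x²=0 ⇒ x=−15/11=-1.3636; min R=1−1/(4·11/15)=0.6591>−1
Confirm numerically:
  x=-1.135: |R|=0.80970 <1
  x=-1.117: |R|=0.79797 <1
  x=-0.678: |R|=0.65910 <1
  x=-1.904: |R|=1.75449 >1
  x=-1.788: |R|=1.55643 >1
  x=-1.765: |R|=1.51950 >1
Stable set (-1.3636, 0).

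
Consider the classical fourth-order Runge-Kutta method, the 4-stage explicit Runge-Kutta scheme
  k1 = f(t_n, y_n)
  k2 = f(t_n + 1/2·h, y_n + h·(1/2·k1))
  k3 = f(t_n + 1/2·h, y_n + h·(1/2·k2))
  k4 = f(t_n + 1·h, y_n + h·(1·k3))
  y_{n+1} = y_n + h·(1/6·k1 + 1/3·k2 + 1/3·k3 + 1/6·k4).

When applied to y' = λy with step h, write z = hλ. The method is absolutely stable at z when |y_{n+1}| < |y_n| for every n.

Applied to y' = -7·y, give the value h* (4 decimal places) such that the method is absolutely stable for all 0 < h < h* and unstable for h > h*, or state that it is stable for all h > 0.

Test eqn y'=λy, z=hλ:
  order 4, 4-stage ⇒ R(z)=1+z+z^2/2+z^3/6+z^4/24
  (e.g. R(-1.36)=0.28810, |R|=0.28810)

Find x<0 with |R(x)|<1.
x=-1.36: |R|=0.2881
|R(-3.05)|=1.4782 |R(-3.03)|=1.4361 |R(-1.45)|=0.2773
Bisect:
  x_lo=-3.2639 |R|=1.9962  x_hi=-0.3507 |R|=0.7042
  mid=-1.80733 |R|=0.28654 →hi
  mid=-2.53562 |R|=0.68436 →hi
  mid=-2.89977 |R|=1.18677 →lo
  mid=-2.71770 |R|=0.90278 →hi
  mid=-2.80873 |R|=1.03592 →lo
  mid=-2.76322 |R|=0.96722 →hi
  mid=-2.78598 |R|=1.00103 →lo
  mid=-2.77460 |R|=0.98399 →hi
  mid=-2.78029 |R|=0.99248 →hi
  ...
  [-2.78544,-2.78526] ⇒ x*=-2.7853
So |R|<1 on (-2.7853, 0).

(-2.7853,0); λ=-7 ⇒ h* = 0.3979.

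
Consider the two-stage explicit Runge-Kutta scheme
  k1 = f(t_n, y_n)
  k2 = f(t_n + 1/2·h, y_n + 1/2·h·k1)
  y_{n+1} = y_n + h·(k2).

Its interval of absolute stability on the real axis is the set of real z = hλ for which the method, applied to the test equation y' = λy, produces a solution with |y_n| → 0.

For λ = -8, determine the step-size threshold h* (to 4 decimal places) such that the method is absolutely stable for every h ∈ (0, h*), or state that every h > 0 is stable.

Set f=λy, z=hλ:
  k1=λy_n ⇒ h·k1=z·y_n;  k2=λ(1+1/2z)y_n ⇒ h·k2=z(1+1/2z)y_n
  y_{n+1}/y_n = 1 + z(1+1/2z) = 1 + z + 1/2z²
  so R(z) = 1 + z + 1/2z².

Find x<0 with |R(x)|<1.
x=-1.4: |R|=0.5800
R=1: x+1/2x²=0 ⇒ x=−2=-2.0000; min R=1−1/(4·1/2)=0.5000>−1
Confirm numerically:
  x=-1.709: |R|=0.75134 <1
  x=-1.618: |R|=0.69096 <1
  x=-0.856: |R|=0.51037 <1
  x=-2.435: |R|=1.52961 >1
  x=-2.261: |R|=1.29506 >1
Interval (-2.0000, 0).

(-2.0000,0); λ=-8 ⇒ h* = (2)/8 = 0.2500.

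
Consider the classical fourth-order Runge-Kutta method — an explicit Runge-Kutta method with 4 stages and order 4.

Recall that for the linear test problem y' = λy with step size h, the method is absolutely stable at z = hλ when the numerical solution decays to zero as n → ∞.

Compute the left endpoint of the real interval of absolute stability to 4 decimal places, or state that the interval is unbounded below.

Test eqn y'=λy, z=hλ:
  order 4, 4-stage ⇒ R(z)=1+z+z^2/2+z^3/6+z^4/24
  (e.g. R(-0.99)=0.37836, |R|=0.37836)

Find x<0 with |R(x)|<1.
x=-0.99: |R|=0.3784
|R(-2.89)|=1.1697 |R(-1.85)|=0.2940 |R(-1.14)|=0.3332
Bisect:
  x_lo=-3.4547 |R|=2.5761  x_hi=-0.2874 |R|=0.7502
  mid=-1.87107 |R|=0.29832 →hi
  mid=-2.66291 |R|=0.83063 →hi
  mid=-3.05883 |R|=1.49705 →lo
  mid=-2.86087 |R|=1.12005 →lo
  mid=-2.76189 |R|=0.96529 →hi
  mid=-2.81138 |R|=1.04005 →lo
  mid=-2.78664 |R|=1.00202 →lo
  ...
  [-2.78548,-2.78528] ⇒ x*=-2.7853
Interval (-2.7853, 0).

left endpoint -2.7853.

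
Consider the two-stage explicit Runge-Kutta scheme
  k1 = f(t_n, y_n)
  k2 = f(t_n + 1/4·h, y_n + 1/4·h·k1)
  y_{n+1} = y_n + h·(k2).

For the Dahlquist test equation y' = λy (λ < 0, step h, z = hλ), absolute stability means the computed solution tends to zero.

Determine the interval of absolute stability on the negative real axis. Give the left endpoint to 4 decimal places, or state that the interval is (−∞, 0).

(-4.0000, 0).

Test eqn y'=λy, z=hλ:
  k1=λy_n ⇒ h·k1=z·y_n;  k2=λ(1+1/4z)y_n ⇒ h·k2=z(1+1/4z)y_n
  y_{n+1}/y_n = 1 + z(1+1/4z) = 1 + z + 1/4z²
  ⇒ R(z) = 1 + z + 1/4z².

Need |R(x)|<1, x<0.
x=-0.73: |R|=0.4032
R=1: x+1/4x²=0 ⇒ x=−4=-4.0000; min R=1−1/(4·1/4)=0.0000>−1
Confirm numerically:
  x=-3.653: |R|=0.68310 <1
  x=-3.299: |R|=0.42185 <1
  x=-1.958: |R|=0.00044 <1
  x=-4.297: |R|=1.31905 >1
  x=-4.223: |R|=1.23543 >1
  x=-4.139: |R|=1.14383 >1
Stable set (-4.0000, 0).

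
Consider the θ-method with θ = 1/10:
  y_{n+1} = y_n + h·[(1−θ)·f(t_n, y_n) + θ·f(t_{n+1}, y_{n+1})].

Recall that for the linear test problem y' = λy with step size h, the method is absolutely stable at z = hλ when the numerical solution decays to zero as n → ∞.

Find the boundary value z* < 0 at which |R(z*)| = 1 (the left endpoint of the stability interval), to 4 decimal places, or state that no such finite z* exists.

z* = -2.5000.

On y'=λy, z=hλ:
  y_{n+1} = y_n + z·[9/10·y_n + 1/10·y_{n+1}] ⇒ (1 − 1/10z)y_{n+1} = (1 + 9/10z)y_n
  so R(z) = (1 + 9/10z)/(1 − 1/10z).

Need |R(x)|<1, x<0.
x=-0.9: |R|=0.1743
R=−1: 1+9/10x = −1+1/10x ⇒ -4/5x=2 ⇒ x=2/(-4/5)=-2.5000
Confirm numerically:
  x=-2.355: |R|=0.90611 <1
  x=-2.122: |R|=0.75054 <1
  x=-1.857: |R|=0.56616 <1
  x=-2.702: |R|=1.12722 >1
  x=-2.692: |R|=1.12102 >1
Stable set (-2.5000, 0).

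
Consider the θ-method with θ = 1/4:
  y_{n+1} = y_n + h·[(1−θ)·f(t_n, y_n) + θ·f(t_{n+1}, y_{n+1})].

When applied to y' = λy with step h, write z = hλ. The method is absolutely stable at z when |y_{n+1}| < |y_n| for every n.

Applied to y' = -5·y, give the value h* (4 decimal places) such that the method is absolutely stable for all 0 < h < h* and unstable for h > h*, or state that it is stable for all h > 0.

(-4.0000,0); λ=-5 ⇒ h* = (4)/5 = 0.8000.

On y'=λy, z=hλ:
  y_{n+1} = y_n + z·[3/4·y_n + 1/4·y_{n+1}] ⇒ (1 − 1/4z)y_{n+1} = (1 + 3/4z)y_n
  R(z) = (1 + 3/4z)/(1 − 1/4z).

Find x<0 with |R(x)|<1.
x=-1.72: |R|=0.2028
R=−1: 1+3/4x = −1+1/4x ⇒ -1/2x=2 ⇒ x=2/(-1/2)=-4.0000
Confirm numerically:
  x=-3.731: |R|=0.93041 <1
  x=-3.441: |R|=0.84975 <1
  x=-2.051: |R|=0.35581 <1
  x=-4.281: |R|=1.06787 >1
  x=-4.258: |R|=1.06248 >1
  x=-4.103: |R|=1.02542 >1
Stable set (-4.0000, 0).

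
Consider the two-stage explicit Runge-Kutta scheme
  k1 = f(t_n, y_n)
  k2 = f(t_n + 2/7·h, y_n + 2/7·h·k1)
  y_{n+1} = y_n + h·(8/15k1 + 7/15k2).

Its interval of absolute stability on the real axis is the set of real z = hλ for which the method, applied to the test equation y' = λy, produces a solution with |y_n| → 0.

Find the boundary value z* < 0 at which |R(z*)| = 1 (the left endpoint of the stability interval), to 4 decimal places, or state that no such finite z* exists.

z* = -7.5000.

On y'=λy, z=hλ:
  k1=λy_n ⇒ h·k1=z·y_n;  k2=λ(1+2/7z)y_n ⇒ h·k2=z(1+2/7z)y_n
  y_{n+1}/y_n = 1 + 8/15z + 7/15z(1+2/7z) = 1 + z + 2/15z²
  R(z) = 1 + z + 2/15z².

Need |R(x)|<1, x<0.
x=-1.56: |R|=0.2355
R=1: x+2/15x²=0 ⇒ x=−15/2=-7.5000; min R=1−1/(4·2/15)=-0.8750>−1
Confirm numerically:
  x=-6.795: |R|=0.36127 <1
  x=-4.806: |R|=0.72632 <1
  x=-3.883: |R|=0.87264 <1
  x=-3.438: |R|=0.86202 <1
  x=-8.022: |R|=1.55833 >1
  x=-7.658: |R|=1.16133 >1
Interval (-7.5000, 0).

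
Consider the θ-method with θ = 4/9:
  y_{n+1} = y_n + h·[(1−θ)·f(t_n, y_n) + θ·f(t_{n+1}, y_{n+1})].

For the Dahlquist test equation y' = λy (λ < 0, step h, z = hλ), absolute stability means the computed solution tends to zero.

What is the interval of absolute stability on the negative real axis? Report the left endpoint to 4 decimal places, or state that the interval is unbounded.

Set f=λy, z=hλ:
  y_{n+1} = y_n + z·[5/9·y_n + 4/9·y_{n+1}] ⇒ (1 − 4/9z)y_{n+1} = (1 + 5/9z)y_n
  ⇒ R(z) = (1 + 5/9z)/(1 − 4/9z).

Find x<0 with |R(x)|<1.
x=-1.01: |R|=0.3029
R=−1: 1+5/9x = −1+4/9x ⇒ -1/9x=2 ⇒ x=2/(-1/9)=-18.0000
Confirm numerically:
  x=-17.701: |R|=0.99625 <1
  x=-9.970: |R|=0.83572 <1
  x=-7.533: |R|=0.73252 <1
  x=-18.559: |R|=1.00672 >1
  x=-18.316: |R|=1.00384 >1
  x=-18.236: |R|=1.00288 >1
Stable set (-18.0000, 0).

z∈(-18.0000,0).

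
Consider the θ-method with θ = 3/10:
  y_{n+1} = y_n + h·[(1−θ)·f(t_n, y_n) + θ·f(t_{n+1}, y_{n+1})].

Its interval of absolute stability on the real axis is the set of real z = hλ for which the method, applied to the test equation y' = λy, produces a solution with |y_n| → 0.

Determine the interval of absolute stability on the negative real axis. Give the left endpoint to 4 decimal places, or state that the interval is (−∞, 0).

With y'=λy (z=hλ):
  y_{n+1} = y_n + z·[7/10·y_n + 3/10·y_{n+1}] ⇒ (1 − 3/10z)y_{n+1} = (1 + 7/10z)y_n
  Hence R(z) = (1 + 7/10z)/(1 − 3/10z).

Need |R(x)|<1, x<0.
x=-1.16: |R|=0.1395
R=−1: 1+7/10x = −1+3/10x ⇒ -2/5x=2 ⇒ x=2/(-2/5)=-5.0000
Confirm numerically:
  x=-4.239: |R|=0.86600 <1
  x=-3.847: |R|=0.78590 <1
  x=-3.665: |R|=0.74565 <1
  x=-5.241: |R|=1.03748 >1
  x=-5.045: |R|=1.00716 >1
Stable set (-5.0000, 0).

z∈(-5.0000,0).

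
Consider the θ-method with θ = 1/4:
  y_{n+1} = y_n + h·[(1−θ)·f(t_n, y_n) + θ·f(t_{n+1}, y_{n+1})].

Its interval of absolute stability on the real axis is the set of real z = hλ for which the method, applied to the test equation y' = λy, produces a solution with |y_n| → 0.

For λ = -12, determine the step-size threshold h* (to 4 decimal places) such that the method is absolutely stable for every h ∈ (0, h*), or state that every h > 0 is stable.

(-4.0000,0); λ=-12 ⇒ h* = (4)/12 = 0.3333.

On y'=λy, z=hλ:
  y_{n+1} = y_n + z·[3/4·y_n + 1/4·y_{n+1}] ⇒ (1 − 1/4z)y_{n+1} = (1 + 3/4z)y_n
  Hence R(z) = (1 + 3/4z)/(1 − 1/4z).

Find x<0 with |R(x)|<1.
x=-1.24: |R|=0.0534
R=−1: 1+3/4x = −1+1/4x ⇒ -1/2x=2 ⇒ x=2/(-1/2)=-4.0000
Confirm numerically:
  x=-2.723: |R|=0.62011 <1
  x=-2.418: |R|=0.50701 <1
  x=-2.060: |R|=0.35974 <1
  x=-4.589: |R|=1.13715 >1
  x=-4.451: |R|=1.10673 >1
So |R|<1 on (-4.0000, 0).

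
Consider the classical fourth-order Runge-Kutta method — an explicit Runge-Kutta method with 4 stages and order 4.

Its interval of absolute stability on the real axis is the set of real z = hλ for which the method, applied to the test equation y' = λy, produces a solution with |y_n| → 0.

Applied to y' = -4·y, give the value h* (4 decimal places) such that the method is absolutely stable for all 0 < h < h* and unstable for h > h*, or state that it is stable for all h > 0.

(-2.7853,0); λ=-4 ⇒ h* = 0.6963.

On y'=λy, z=hλ:
  order 4, 4-stage ⇒ R(z)=1+z+z^2/2+z^3/6+z^4/24
  (e.g. R(-1.06)=0.35590, |R|=0.35590)

Need |R(x)|<1, x<0.
x=-1.06: |R|=0.3559
|R(-2.96)|=1.2970 |R(-1.51)|=0.2728 |R(-1.27)|=0.3034
Bisect:
  x_lo=-3.5179 |R|=2.7952  x_hi=-0.3865 |R|=0.6795
  mid=-1.95219 |R|=0.31852 →hi
  mid=-2.73502 |R|=0.92682 →hi
  mid=-3.12644 |R|=1.64855 →lo
  mid=-2.93073 |R|=1.24235 →lo
  mid=-2.83288 |R|=1.07414 →lo
  mid=-2.78395 |R|=0.99798 →hi
  mid=-2.80841 |R|=1.03542 →lo
  ...
  [-2.78548,-2.78529] ⇒ x*=-2.7853
So |R|<1 on (-2.7853, 0).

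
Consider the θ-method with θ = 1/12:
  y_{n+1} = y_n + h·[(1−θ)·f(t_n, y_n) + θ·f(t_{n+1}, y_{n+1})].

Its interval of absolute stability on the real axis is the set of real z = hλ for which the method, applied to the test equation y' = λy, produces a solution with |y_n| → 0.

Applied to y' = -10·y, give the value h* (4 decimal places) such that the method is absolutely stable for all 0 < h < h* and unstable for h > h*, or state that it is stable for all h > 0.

On y'=λy, z=hλ:
  y_{n+1} = y_n + z·[11/12·y_n + 1/12·y_{n+1}] ⇒ (1 − 1/12z)y_{n+1} = (1 + 11/12z)y_n
  ⇒ R(z) = (1 + 11/12z)/(1 − 1/12z).

Need |R(x)|<1, x<0.
x=-0.75: |R|=0.2941
R=−1: 1+11/12x = −1+1/12x ⇒ -5/6x=2 ⇒ x=2/(-5/6)=-2.4000
Confirm numerically:
  x=-1.942: |R|=0.67150 <1
  x=-1.894: |R|=0.63581 <1
  x=-1.641: |R|=0.44359 <1
  x=-2.968: |R|=1.37948 >1
  x=-2.715: |R|=1.21407 >1
  x=-2.481: |R|=1.05594 >1
Interval (-2.4000, 0).

(-2.4000,0); λ=-10 ⇒ h* = (12/5)/10 = 0.2400.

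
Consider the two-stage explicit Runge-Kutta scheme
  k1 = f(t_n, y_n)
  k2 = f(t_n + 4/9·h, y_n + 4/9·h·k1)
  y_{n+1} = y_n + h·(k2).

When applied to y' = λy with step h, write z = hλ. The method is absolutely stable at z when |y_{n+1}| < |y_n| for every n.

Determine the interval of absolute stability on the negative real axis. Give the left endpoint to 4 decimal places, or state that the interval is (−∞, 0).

With y'=λy (z=hλ):
  k1=λy_n ⇒ h·k1=z·y_n;  k2=λ(1+4/9z)y_n ⇒ h·k2=z(1+4/9z)y_n
  y_{n+1}/y_n = 1 + z(1+4/9z) = 1 + z + 4/9z²
  R(z) = 1 + z + 4/9z².

Need |R(x)|<1, x<0.
x=-1.53: |R|=0.5104
R=1: x+4/9x²=0 ⇒ x=−9/4=-2.2500; min R=1−1/(4·4/9)=0.4375>−1
Confirm numerically:
  x=-2.203: |R|=0.95398 <1
  x=-2.106: |R|=0.86522 <1
  x=-1.603: |R|=0.53905 <1
  x=-2.726: |R|=1.57670 >1
  x=-2.711: |R|=1.55545 >1
  x=-2.479: |R|=1.25231 >1
Interval (-2.2500, 0).

(-2.2500, 0).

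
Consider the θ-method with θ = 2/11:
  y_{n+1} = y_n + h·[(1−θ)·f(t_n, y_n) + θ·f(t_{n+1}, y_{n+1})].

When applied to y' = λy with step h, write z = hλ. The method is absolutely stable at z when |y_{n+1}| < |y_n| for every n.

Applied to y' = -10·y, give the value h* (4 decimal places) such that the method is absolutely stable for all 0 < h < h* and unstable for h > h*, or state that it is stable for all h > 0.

(-3.1429,0); λ=-10 ⇒ h* = (22/7)/10 = 0.3143.

Set f=λy, z=hλ:
  y_{n+1} = y_n + z·[9/11·y_n + 2/11·y_{n+1}] ⇒ (1 − 2/11z)y_{n+1} = (1 + 9/11z)y_n
  R(z) = (1 + 9/11z)/(1 − 2/11z).

Boundary: |R(x)|=1, x<0.
x=-1.11: |R|=0.0764
R=−1: 1+9/11x = −1+2/11x ⇒ -7/11x=2 ⇒ x=2/(-7/11)=-3.1429
Confirm numerically:
  x=-2.848: |R|=0.87638 <1
  x=-1.994: |R|=0.46344 <1
  x=-1.894: |R|=0.40885 <1
  x=-1.618: |R|=0.25021 <1
  x=-3.730: |R|=1.22264 >1
  x=-3.633: |R|=1.18784 >1
Interval (-3.1429, 0).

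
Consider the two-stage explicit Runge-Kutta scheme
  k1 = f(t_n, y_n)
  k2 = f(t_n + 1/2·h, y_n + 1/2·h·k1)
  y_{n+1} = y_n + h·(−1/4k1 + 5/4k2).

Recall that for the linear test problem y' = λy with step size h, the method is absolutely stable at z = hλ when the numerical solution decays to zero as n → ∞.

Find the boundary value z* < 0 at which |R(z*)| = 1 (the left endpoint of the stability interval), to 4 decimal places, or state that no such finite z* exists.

Test eqn y'=λy, z=hλ:
  k1=λy_n ⇒ h·k1=z·y_n;  k2=λ(1+1/2z)y_n ⇒ h·k2=z(1+1/2z)y_n
  y_{n+1}/y_n = 1 − 1/4z + 5/4z(1+1/2z) = 1 + z + 5/8z²
  Hence R(z) = 1 + z + 5/8z².

Solve |R(x)|<1 on ℝ⁻.
x=-1.17: |R|=0.6856
R=1: x+5/8x²=0 ⇒ x=−8/5=-1.6000; min R=1−1/(4·5/8)=0.6000>−1
Confirm numerically:
  x=-1.324: |R|=0.77161 <1
  x=-0.979: |R|=0.62003 <1
  x=-0.912: |R|=0.60784 <1
  x=-0.899: |R|=0.60613 <1
  x=-2.088: |R|=1.63684 >1
  x=-1.911: |R|=1.37145 >1
  x=-1.768: |R|=1.18564 >1
So |R|<1 on (-1.6000, 0).

z* = -1.6000.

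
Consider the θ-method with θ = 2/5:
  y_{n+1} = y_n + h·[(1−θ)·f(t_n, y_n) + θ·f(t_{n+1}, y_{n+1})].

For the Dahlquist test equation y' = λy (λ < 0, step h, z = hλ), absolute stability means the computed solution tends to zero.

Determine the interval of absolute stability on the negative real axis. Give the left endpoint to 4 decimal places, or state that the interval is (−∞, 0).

z∈(-10.0000,0).

Set f=λy, z=hλ:
  y_{n+1} = y_n + z·[3/5·y_n + 2/5·y_{n+1}] ⇒ (1 − 2/5z)y_{n+1} = (1 + 3/5z)y_n
  so R(z) = (1 + 3/5z)/(1 − 2/5z).

Need |R(x)|<1, x<0.
x=-0.73: |R|=0.4350
R=−1: 1+3/5x = −1+2/5x ⇒ -1/5x=2 ⇒ x=2/(-1/5)=-10.0000
Confirm numerically:
  x=-9.456: |R|=0.97725 <1
  x=-9.076: |R|=0.96009 <1
  x=-4.635: |R|=0.62404 <1
  x=-10.373: |R|=1.01449 >1
  x=-10.039: |R|=1.00156 >1
Stable set (-10.0000, 0).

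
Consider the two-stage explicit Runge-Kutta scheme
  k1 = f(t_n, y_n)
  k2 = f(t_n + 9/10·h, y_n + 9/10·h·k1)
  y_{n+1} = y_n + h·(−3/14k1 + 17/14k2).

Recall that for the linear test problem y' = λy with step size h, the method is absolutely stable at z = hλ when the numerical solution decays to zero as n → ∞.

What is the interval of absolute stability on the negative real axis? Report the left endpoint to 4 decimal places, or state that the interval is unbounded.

(-0.9150, 0).

On y'=λy, z=hλ:
  k1=λy_n ⇒ h·k1=z·y_n;  k2=λ(1+9/10z)y_n ⇒ h·k2=z(1+9/10z)y_n
  y_{n+1}/y_n = 1 − 3/14z + 17/14z(1+9/10z) = 1 + z + 153/140z²
  so R(z) = 1 + z + 153/140z².

Need |R(x)|<1, x<0.
x=-0.64: |R|=0.8076
R=1: x+153/140x²=0 ⇒ x=−140/153=-0.9150; min R=1−1/(4·153/140)=0.7712>−1
Confirm numerically:
  x=-0.891: |R|=0.97660 <1
  x=-0.855: |R|=0.94391 <1
  x=-0.784: |R|=0.88773 <1
  x=-0.392: |R|=0.77593 <1
  x=-1.397: |R|=1.73583 >1
  x=-1.246: |R|=1.45068 >1
  x=-1.123: |R|=1.25523 >1
Interval (-0.9150, 0).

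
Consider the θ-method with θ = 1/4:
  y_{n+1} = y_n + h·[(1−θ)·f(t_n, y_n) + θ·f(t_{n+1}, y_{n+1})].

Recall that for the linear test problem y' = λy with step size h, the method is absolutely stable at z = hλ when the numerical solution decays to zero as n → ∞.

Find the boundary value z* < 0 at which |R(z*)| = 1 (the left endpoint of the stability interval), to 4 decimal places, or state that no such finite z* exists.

left endpoint -4.0000.

Test eqn y'=λy, z=hλ:
  y_{n+1} = y_n + z·[3/4·y_n + 1/4·y_{n+1}] ⇒ (1 − 1/4z)y_{n+1} = (1 + 3/4z)y_n
  Hence R(z) = (1 + 3/4z)/(1 − 1/4z).

Solve |R(x)|<1 on ℝ⁻.
x=-1.32: |R|=0.0075
R=−1: 1+3/4x = −1+1/4x ⇒ -1/2x=2 ⇒ x=2/(-1/2)=-4.0000
Confirm numerically:
  x=-3.397: |R|=0.83696 <1
  x=-2.066: |R|=0.36235 <1
  x=-2.018: |R|=0.34131 <1
  x=-4.359: |R|=1.08590 >1
  x=-4.328: |R|=1.07877 >1
  x=-4.176: |R|=1.04305 >1
So |R|<1 on (-4.0000, 0).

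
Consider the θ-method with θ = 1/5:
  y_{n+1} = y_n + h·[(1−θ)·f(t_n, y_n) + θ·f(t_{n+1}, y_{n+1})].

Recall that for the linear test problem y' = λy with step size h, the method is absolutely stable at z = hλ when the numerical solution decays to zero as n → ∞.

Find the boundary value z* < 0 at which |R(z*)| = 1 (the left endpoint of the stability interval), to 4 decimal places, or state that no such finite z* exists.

With y'=λy (z=hλ):
  y_{n+1} = y_n + z·[4/5·y_n + 1/5·y_{n+1}] ⇒ (1 − 1/5z)y_{n+1} = (1 + 4/5z)y_n
  ⇒ R(z) = (1 + 4/5z)/(1 − 1/5z).

Boundary: |R(x)|=1, x<0.
x=-0.48: |R|=0.5620
R=−1: 1+4/5x = −1+1/5x ⇒ -3/5x=2 ⇒ x=2/(-3/5)=-3.3333
Confirm numerically:
  x=-3.074: |R|=0.90364 <1
  x=-2.286: |R|=0.56876 <1
  x=-2.234: |R|=0.54410 <1
  x=-3.784: |R|=1.15392 >1
  x=-3.602: |R|=1.09370 >1
  x=-3.470: |R|=1.04841 >1
Interval (-3.3333, 0).

z* = -3.3333.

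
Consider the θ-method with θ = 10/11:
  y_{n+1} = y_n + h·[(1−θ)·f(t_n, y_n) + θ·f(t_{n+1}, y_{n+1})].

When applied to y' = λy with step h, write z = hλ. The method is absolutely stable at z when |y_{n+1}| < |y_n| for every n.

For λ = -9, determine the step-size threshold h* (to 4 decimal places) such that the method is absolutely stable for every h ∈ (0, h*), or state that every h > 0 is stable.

With y'=λy (z=hλ):
  y_{n+1} = y_n + z·[1/11·y_n + 10/11·y_{n+1}] ⇒ (1 − 10/11z)y_{n+1} = (1 + 1/11z)y_n
  so R(z) = (1 + 1/11z)/(1 − 10/11z).

Find x<0 with |R(x)|<1.
x=-0.79: |R|=0.5402
x=-2: |R|=0.2903
x=-10: |R|=0.0090
x=-100: |R|=0.0880
θ=10/11≥1/2 ⇒ |1+1/11x|<|1−10/11x| ∀x<0 ⇒ unbounded interval.

interval (−∞, 0). Any h>0 works for λ=-9.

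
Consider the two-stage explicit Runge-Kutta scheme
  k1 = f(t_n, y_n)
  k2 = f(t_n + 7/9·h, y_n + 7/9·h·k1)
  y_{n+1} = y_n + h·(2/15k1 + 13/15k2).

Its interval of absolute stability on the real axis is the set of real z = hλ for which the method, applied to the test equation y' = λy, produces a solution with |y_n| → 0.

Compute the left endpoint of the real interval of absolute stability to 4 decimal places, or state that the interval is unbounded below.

z* = -1.4835.

Test eqn y'=λy, z=hλ:
  k1=λy_n ⇒ h·k1=z·y_n;  k2=λ(1+7/9z)y_n ⇒ h·k2=z(1+7/9z)y_n
  y_{n+1}/y_n = 1 + 2/15z + 13/15z(1+7/9z) = 1 + z + 91/135z²
  so R(z) = 1 + z + 91/135z².

Find x<0 with |R(x)|<1.
x=-0.63: |R|=0.6375
R=1: x+91/135x²=0 ⇒ x=−135/91=-1.4835; min R=1−1/(4·91/135)=0.6291>−1
Confirm numerically:
  x=-1.048: |R|=0.69234 <1
  x=-0.812: |R|=0.63245 <1
  x=-0.680: |R|=0.63169 <1
  x=-0.607: |R|=0.64136 <1
  x=-2.040: |R|=1.76523 >1
  x=-1.991: |R|=1.68108 >1
  x=-1.892: |R|=1.52096 >1
So |R|<1 on (-1.4835, 0).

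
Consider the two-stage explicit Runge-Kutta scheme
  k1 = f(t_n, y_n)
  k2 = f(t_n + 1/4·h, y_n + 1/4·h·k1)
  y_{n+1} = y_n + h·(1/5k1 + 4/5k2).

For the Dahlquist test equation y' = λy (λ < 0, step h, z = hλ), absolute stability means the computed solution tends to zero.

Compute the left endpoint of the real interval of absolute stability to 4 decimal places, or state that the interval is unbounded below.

Test eqn y'=λy, z=hλ:
  k1=λy_n ⇒ h·k1=z·y_n;  k2=λ(1+1/4z)y_n ⇒ h·k2=z(1+1/4z)y_n
  y_{n+1}/y_n = 1 + 1/5z + 4/5z(1+1/4z) = 1 + z + 1/5z²
  Hence R(z) = 1 + z + 1/5z².

Solve |R(x)|<1 on ℝ⁻.
x=-0.31: |R|=0.7092
R=1: x+1/5x²=0 ⇒ x=−5=-5.0000; min R=1−1/(4·1/5)=-0.2500>−1
Confirm numerically:
  x=-3.140: |R|=0.16808 <1
  x=-2.601: |R|=0.24796 <1
  x=-2.530: |R|=0.24982 <1
  x=-5.201: |R|=1.20908 >1
  x=-5.106: |R|=1.10825 >1
  x=-5.035: |R|=1.03525 >1
Interval (-5.0000, 0).

z* = -5.0000.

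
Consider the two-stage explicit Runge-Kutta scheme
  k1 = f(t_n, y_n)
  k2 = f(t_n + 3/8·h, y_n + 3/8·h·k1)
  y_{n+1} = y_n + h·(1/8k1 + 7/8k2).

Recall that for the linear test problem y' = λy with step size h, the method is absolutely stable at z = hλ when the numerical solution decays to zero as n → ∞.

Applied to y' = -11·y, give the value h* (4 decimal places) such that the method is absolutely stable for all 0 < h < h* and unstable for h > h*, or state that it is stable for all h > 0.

(-3.0476,0); λ=-11 ⇒ h* = (64/21)/11 = 0.2771.

On y'=λy, z=hλ:
  k1=λy_n ⇒ h·k1=z·y_n;  k2=λ(1+3/8z)y_n ⇒ h·k2=z(1+3/8z)y_n
  y_{n+1}/y_n = 1 + 1/8z + 7/8z(1+3/8z) = 1 + z + 21/64z²
  so R(z) = 1 + z + 21/64z².

Find x<0 with |R(x)|<1.
x=-1.69: |R|=0.2472
R=1: x+21/64x²=0 ⇒ x=−64/21=-3.0476; min R=1−1/(4·21/64)=0.2381>−1
Confirm numerically:
  x=-2.469: |R|=0.53124 <1
  x=-2.256: |R|=0.41400 <1
  x=-1.836: |R|=0.27008 <1
  x=-3.223: |R|=1.18547 >1
  x=-3.164: |R|=1.12083 >1
Interval (-3.0476, 0).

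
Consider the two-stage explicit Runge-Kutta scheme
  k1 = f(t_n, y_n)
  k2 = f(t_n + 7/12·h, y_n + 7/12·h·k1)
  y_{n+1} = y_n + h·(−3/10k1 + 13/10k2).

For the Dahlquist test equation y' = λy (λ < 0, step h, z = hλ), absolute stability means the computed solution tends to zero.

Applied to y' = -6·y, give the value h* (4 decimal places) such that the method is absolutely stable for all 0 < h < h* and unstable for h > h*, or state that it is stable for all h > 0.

Set f=λy, z=hλ:
  k1=λy_n ⇒ h·k1=z·y_n;  k2=λ(1+7/12z)y_n ⇒ h·k2=z(1+7/12z)y_n
  y_{n+1}/y_n = 1 − 3/10z + 13/10z(1+7/12z) = 1 + z + 91/120z²
  Hence R(z) = 1 + z + 91/120z².

Need |R(x)|<1, x<0.
x=-0.87: |R|=0.7040
R=1: x+91/120x²=0 ⇒ x=−120/91=-1.3187; min R=1−1/(4·91/120)=0.6703>−1
Confirm numerically:
  x=-0.892: |R|=0.71138 <1
  x=-0.850: |R|=0.69790 <1
  x=-0.842: |R|=0.69563 <1
  x=-0.663: |R|=0.67034 <1
  x=-1.631: |R|=1.38629 >1
  x=-1.554: |R|=1.27731 >1
Interval (-1.3187, 0).

(-1.3187,0); λ=-6 ⇒ h* = (120/91)/6 = 0.2198.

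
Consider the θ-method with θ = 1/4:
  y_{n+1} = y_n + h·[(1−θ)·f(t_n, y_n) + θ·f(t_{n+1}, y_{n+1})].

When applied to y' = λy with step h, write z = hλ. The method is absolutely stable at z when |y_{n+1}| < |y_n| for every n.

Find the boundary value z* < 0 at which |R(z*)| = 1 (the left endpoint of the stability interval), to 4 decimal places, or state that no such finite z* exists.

With y'=λy (z=hλ):
  y_{n+1} = y_n + z·[3/4·y_n + 1/4·y_{n+1}] ⇒ (1 − 1/4z)y_{n+1} = (1 + 3/4z)y_n
  Hence R(z) = (1 + 3/4z)/(1 − 1/4z).

Find x<0 with |R(x)|<1.
x=-1.56: |R|=0.1223
R=−1: 1+3/4x = −1+1/4x ⇒ -1/2x=2 ⇒ x=2/(-1/2)=-4.0000
Confirm numerically:
  x=-3.486: |R|=0.86268 <1
  x=-2.399: |R|=0.49961 <1
  x=-1.620: |R|=0.15302 <1
  x=-4.473: |R|=1.11165 >1
  x=-4.471: |R|=1.11120 >1
  x=-4.067: |R|=1.01661 >1
Interval (-4.0000, 0).

z* = -4.0000.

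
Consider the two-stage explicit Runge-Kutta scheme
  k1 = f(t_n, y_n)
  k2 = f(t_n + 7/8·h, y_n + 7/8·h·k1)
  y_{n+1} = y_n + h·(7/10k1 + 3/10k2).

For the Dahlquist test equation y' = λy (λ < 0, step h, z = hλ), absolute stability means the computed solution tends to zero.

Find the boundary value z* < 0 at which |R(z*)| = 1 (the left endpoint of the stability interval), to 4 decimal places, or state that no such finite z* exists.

left endpoint -3.8095.

With y'=λy (z=hλ):
  k1=λy_n ⇒ h·k1=z·y_n;  k2=λ(1+7/8z)y_n ⇒ h·k2=z(1+7/8z)y_n
  y_{n+1}/y_n = 1 + 7/10z + 3/10z(1+7/8z) = 1 + z + 21/80z²
  R(z) = 1 + z + 21/80z².

Find x<0 with |R(x)|<1.
x=-1.46: |R|=0.0995
R=1: x+21/80x²=0 ⇒ x=−80/21=-3.8095; min R=1−1/(4·21/80)=0.0476>−1
Confirm numerically:
  x=-3.049: |R|=0.39131 <1
  x=-2.527: |R|=0.14925 <1
  x=-1.718: |R|=0.05678 <1
  x=-1.675: |R|=0.06148 <1
  x=-4.268: |R|=1.51365 >1
  x=-4.061: |R|=1.26808 >1
Stable set (-3.8095, 0).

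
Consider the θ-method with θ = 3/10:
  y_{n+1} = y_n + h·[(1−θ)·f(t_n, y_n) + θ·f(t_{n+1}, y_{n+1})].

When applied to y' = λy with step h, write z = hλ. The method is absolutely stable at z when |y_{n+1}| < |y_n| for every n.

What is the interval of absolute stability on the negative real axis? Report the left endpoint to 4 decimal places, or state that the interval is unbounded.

On y'=λy, z=hλ:
  y_{n+1} = y_n + z·[7/10·y_n + 3/10·y_{n+1}] ⇒ (1 − 3/10z)y_{n+1} = (1 + 7/10z)y_n
  R(z) = (1 + 7/10z)/(1 − 3/10z).

Find x<0 with |R(x)|<1.
x=-1.58: |R|=0.0719
R=−1: 1+7/10x = −1+3/10x ⇒ -2/5x=2 ⇒ x=2/(-2/5)=-5.0000
Confirm numerically:
  x=-4.329: |R|=0.88324 <1
  x=-3.961: |R|=0.81008 <1
  x=-3.684: |R|=0.74995 <1
  x=-2.516: |R|=0.43378 <1
  x=-5.531: |R|=1.07987 >1
  x=-5.209: |R|=1.03262 >1
  x=-5.168: |R|=1.02635 >1
Interval (-5.0000, 0).

z∈(-5.0000,0).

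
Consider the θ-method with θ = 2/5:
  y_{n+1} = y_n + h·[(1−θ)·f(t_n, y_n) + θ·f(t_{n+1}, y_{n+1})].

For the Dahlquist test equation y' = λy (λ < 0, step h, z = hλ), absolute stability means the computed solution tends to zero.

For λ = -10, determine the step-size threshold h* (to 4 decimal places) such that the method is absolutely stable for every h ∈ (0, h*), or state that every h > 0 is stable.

(-10.0000,0); λ=-10 ⇒ h* = (10)/10 = 1.0000.

With y'=λy (z=hλ):
  y_{n+1} = y_n + z·[3/5·y_n + 2/5·y_{n+1}] ⇒ (1 − 2/5z)y_{n+1} = (1 + 3/5z)y_n
  R(z) = (1 + 3/5z)/(1 − 2/5z).

Boundary: |R(x)|=1, x<0.
x=-1.69: |R|=0.0084
R=−1: 1+3/5x = −1+2/5x ⇒ -1/5x=2 ⇒ x=2/(-1/5)=-10.0000
Confirm numerically:
  x=-9.683: |R|=0.98699 <1
  x=-8.079: |R|=0.90921 <1
  x=-5.996: |R|=0.76436 <1
  x=-4.257: |R|=0.57503 <1
  x=-10.487: |R|=1.01875 >1
  x=-10.397: |R|=1.01539 >1
Interval (-10.0000, 0).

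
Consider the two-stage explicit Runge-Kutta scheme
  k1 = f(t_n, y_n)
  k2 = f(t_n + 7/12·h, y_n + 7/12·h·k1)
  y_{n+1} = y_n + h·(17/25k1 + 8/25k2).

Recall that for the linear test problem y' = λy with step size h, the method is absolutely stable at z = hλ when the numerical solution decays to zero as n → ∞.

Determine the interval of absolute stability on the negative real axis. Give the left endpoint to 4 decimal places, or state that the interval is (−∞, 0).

Set f=λy, z=hλ:
  k1=λy_n ⇒ h·k1=z·y_n;  k2=λ(1+7/12z)y_n ⇒ h·k2=z(1+7/12z)y_n
  y_{n+1}/y_n = 1 + 17/25z + 8/25z(1+7/12z) = 1 + z + 14/75z²
  so R(z) = 1 + z + 14/75z².

Boundary: |R(x)|=1, x<0.
x=-1.4: |R|=0.0341
R=1: x+14/75x²=0 ⇒ x=−75/14=-5.3571; min R=1−1/(4·14/75)=-0.3393>−1
Confirm numerically:
  x=-5.300: |R|=0.94347 <1
  x=-4.652: |R|=0.38767 <1
  x=-3.590: |R|=0.18422 <1
  x=-2.505: |R|=0.33366 <1
  x=-5.727: |R|=1.39539 >1
  x=-5.502: |R|=1.14877 >1
Stable set (-5.3571, 0).

(-5.3571, 0).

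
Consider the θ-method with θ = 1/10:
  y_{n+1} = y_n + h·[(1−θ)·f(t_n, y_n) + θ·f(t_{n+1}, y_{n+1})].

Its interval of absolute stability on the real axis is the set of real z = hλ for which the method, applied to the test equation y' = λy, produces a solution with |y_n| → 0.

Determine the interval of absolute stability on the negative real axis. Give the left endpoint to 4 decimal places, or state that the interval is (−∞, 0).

(-2.5000, 0).

With y'=λy (z=hλ):
  y_{n+1} = y_n + z·[9/10·y_n + 1/10·y_{n+1}] ⇒ (1 − 1/10z)y_{n+1} = (1 + 9/10z)y_n
  R(z) = (1 + 9/10z)/(1 − 1/10z).

Need |R(x)|<1, x<0.
x=-0.55: |R|=0.4787
R=−1: 1+9/10x = −1+1/10x ⇒ -4/5x=2 ⇒ x=2/(-4/5)=-2.5000
Confirm numerically:
  x=-1.612: |R|=0.38822 <1
  x=-1.081: |R|=0.02446 <1
  x=-1.056: |R|=0.04486 <1
  x=-2.580: |R|=1.05087 >1
  x=-2.557: |R|=1.03631 >1
Interval (-2.5000, 0).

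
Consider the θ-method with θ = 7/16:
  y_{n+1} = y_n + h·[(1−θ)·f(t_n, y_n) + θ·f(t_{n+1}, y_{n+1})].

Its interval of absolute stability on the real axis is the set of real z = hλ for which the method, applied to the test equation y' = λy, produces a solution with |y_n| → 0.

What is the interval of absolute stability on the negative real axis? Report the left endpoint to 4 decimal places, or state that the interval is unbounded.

Test eqn y'=λy, z=hλ:
  y_{n+1} = y_n + z·[9/16·y_n + 7/16·y_{n+1}] ⇒ (1 − 7/16z)y_{n+1} = (1 + 9/16z)y_n
  Hence R(z) = (1 + 9/16z)/(1 − 7/16z).

Find x<0 with |R(x)|<1.
x=-0.8: |R|=0.4074
R=−1: 1+9/16x = −1+7/16x ⇒ -1/8x=2 ⇒ x=2/(-1/8)=-16.0000
Confirm numerically:
  x=-11.166: |R|=0.89733 <1
  x=-9.742: |R|=0.85134 <1
  x=-7.182: |R|=0.73389 <1
  x=-16.573: |R|=1.00868 >1
  x=-16.229: |R|=1.00353 >1
  x=-16.101: |R|=1.00157 >1
Stable set (-16.0000, 0).

(-16.0000, 0).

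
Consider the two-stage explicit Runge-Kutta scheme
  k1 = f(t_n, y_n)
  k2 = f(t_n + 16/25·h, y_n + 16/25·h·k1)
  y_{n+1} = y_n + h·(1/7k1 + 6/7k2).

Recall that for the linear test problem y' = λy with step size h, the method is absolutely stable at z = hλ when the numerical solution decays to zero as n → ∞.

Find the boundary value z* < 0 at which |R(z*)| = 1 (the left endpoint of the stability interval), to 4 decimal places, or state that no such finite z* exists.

z* = -1.8229.

With y'=λy (z=hλ):
  k1=λy_n ⇒ h·k1=z·y_n;  k2=λ(1+16/25z)y_n ⇒ h·k2=z(1+16/25z)y_n
  y_{n+1}/y_n = 1 + 1/7z + 6/7z(1+16/25z) = 1 + z + 96/175z²
  so R(z) = 1 + z + 96/175z².

Need |R(x)|<1, x<0.
x=-0.69: |R|=0.5712
R=1: x+96/175x²=0 ⇒ x=−175/96=-1.8229; min R=1−1/(4·96/175)=0.5443>−1
Confirm numerically:
  x=-1.746: |R|=0.92633 <1
  x=-1.114: |R|=0.56677 <1
  x=-0.819: |R|=0.54896 <1
  x=-2.416: |R|=1.78604 >1
  x=-2.219: |R|=1.48214 >1
So |R|<1 on (-1.8229, 0).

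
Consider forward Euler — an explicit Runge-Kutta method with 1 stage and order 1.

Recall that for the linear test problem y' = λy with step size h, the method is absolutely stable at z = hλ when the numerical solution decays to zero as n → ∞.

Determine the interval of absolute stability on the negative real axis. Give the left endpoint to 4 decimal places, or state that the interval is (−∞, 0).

Set f=λy, z=hλ:
  order 1, 1-stage ⇒ R(z)=1+z
  (e.g. R(-1.24)=-0.24000, |R|=0.24000)

Solve |R(x)|<1 on ℝ⁻.
x=-1.24: |R|=0.2400
|R(-1.13)|=0.1300 |R(-0.8)|=0.2000 |R(-0.6)|=0.4000
Bisect:
  x_lo=-2.4963 |R|=1.4963  x_hi=-0.3626 |R|=0.6374
  mid=-1.42945 |R|=0.42945 →hi
  mid=-1.96290 |R|=0.96290 →hi
  mid=-2.22962 |R|=1.22962 →lo
  mid=-2.09626 |R|=1.09626 →lo
  mid=-2.02958 |R|=1.02958 →lo
  mid=-1.99624 |R|=0.99624 →hi
  mid=-2.01291 |R|=1.01291 →lo
  mid=-2.00458 |R|=1.00458 →lo
  mid=-2.00041 |R|=1.00041 →lo
  ...
  [-2.00002,-1.99989] ⇒ x*=-2.0000
Stable set (-2.0000, 0).

(-2.0000, 0).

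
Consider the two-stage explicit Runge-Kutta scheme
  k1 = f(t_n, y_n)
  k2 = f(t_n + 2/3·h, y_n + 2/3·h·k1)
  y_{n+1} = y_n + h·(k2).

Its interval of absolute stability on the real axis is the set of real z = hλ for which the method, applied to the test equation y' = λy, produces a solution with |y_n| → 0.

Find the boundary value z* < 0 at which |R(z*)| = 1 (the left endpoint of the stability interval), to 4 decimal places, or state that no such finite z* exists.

Set f=λy, z=hλ:
  k1=λy_n ⇒ h·k1=z·y_n;  k2=λ(1+2/3z)y_n ⇒ h·k2=z(1+2/3z)y_n
  y_{n+1}/y_n = 1 + z(1+2/3z) = 1 + z + 2/3z²
  ⇒ R(z) = 1 + z + 2/3z².

Boundary: |R(x)|=1, x<0.
x=-1.29: |R|=0.8194
R=1: x+2/3x²=0 ⇒ x=−3/2=-1.5000; min R=1−1/(4·2/3)=0.6250>−1
Confirm numerically:
  x=-1.322: |R|=0.84312 <1
  x=-0.918: |R|=0.64382 <1
  x=-0.907: |R|=0.64143 <1
  x=-0.819: |R|=0.62817 <1
  x=-1.976: |R|=1.62705 >1
  x=-1.943: |R|=1.57383 >1
  x=-1.586: |R|=1.09093 >1
Stable set (-1.5000, 0).

z* = -1.5000.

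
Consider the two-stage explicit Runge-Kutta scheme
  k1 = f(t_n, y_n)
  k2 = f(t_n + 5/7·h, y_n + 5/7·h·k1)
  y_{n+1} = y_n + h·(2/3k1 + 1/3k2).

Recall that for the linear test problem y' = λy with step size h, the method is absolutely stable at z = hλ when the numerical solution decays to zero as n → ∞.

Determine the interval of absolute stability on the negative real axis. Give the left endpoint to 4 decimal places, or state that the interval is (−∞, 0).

With y'=λy (z=hλ):
  k1=λy_n ⇒ h·k1=z·y_n;  k2=λ(1+5/7z)y_n ⇒ h·k2=z(1+5/7z)y_n
  y_{n+1}/y_n = 1 + 2/3z + 1/3z(1+5/7z) = 1 + z + 5/21z²
  Hence R(z) = 1 + z + 5/21z².

Need |R(x)|<1, x<0.
x=-0.48: |R|=0.5749
R=1: x+5/21x²=0 ⇒ x=−21/5=-4.2000; min R=1−1/(4·5/21)=-0.0500>−1
Confirm numerically:
  x=-4.022: |R|=0.82954 <1
  x=-3.646: |R|=0.51908 <1
  x=-2.733: |R|=0.04540 <1
  x=-2.430: |R|=0.02407 <1
  x=-4.799: |R|=1.68443 >1
  x=-4.796: |R|=1.68058 >1
  x=-4.347: |R|=1.15215 >1
So |R|<1 on (-4.2000, 0).

z∈(-4.2000,0).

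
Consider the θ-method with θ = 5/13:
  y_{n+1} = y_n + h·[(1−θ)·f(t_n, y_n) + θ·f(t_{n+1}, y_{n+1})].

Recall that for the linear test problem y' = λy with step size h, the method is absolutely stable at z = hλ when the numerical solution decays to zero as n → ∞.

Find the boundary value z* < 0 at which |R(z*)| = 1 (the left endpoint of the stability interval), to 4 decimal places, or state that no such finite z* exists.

z* = -8.6667.

On y'=λy, z=hλ:
  y_{n+1} = y_n + z·[8/13·y_n + 5/13·y_{n+1}] ⇒ (1 − 5/13z)y_{n+1} = (1 + 8/13z)y_n
  so R(z) = (1 + 8/13z)/(1 − 5/13z).

Need |R(x)|<1, x<0.
x=-0.76: |R|=0.4119
R=−1: 1+8/13x = −1+5/13x ⇒ -3/13x=2 ⇒ x=2/(-3/13)=-8.6667
Confirm numerically:
  x=-7.735: |R|=0.94591 <1
  x=-6.141: |R|=0.82663 <1
  x=-4.433: |R|=0.63882 <1
  x=-9.138: |R|=1.02409 >1
  x=-9.045: |R|=1.01949 >1
So |R|<1 on (-8.6667, 0).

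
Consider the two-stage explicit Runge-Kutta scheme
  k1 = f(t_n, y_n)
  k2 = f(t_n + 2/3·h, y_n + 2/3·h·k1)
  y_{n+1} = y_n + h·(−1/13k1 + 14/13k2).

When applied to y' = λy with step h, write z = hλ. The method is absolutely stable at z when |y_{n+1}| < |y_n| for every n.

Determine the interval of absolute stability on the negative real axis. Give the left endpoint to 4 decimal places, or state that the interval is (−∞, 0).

(-1.3929, 0).

With y'=λy (z=hλ):
  k1=λy_n ⇒ h·k1=z·y_n;  k2=λ(1+2/3z)y_n ⇒ h·k2=z(1+2/3z)y_n
  y_{n+1}/y_n = 1 − 1/13z + 14/13z(1+2/3z) = 1 + z + 28/39z²
  so R(z) = 1 + z + 28/39z².

Need |R(x)|<1, x<0.
x=-0.33: |R|=0.7482
R=1: x+28/39x²=0 ⇒ x=−39/28=-1.3929; min R=1−1/(4·28/39)=0.6518>−1
Confirm numerically:
  x=-1.229: |R|=0.85542 <1
  x=-0.952: |R|=0.69868 <1
  x=-0.885: |R|=0.67732 <1
  x=-0.710: |R|=0.65192 <1
  x=-1.666: |R|=1.32671 >1
  x=-1.527: |R|=1.14706 >1
So |R|<1 on (-1.3929, 0).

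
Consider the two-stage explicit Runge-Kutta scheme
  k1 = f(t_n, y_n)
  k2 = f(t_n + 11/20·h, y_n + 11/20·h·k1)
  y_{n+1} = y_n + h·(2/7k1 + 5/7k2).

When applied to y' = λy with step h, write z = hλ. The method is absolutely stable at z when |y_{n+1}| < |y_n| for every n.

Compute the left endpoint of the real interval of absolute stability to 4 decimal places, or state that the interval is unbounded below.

With y'=λy (z=hλ):
  k1=λy_n ⇒ h·k1=z·y_n;  k2=λ(1+11/20z)y_n ⇒ h·k2=z(1+11/20z)y_n
  y_{n+1}/y_n = 1 + 2/7z + 5/7z(1+11/20z) = 1 + z + 11/28z²
  R(z) = 1 + z + 11/28z².

Solve |R(x)|<1 on ℝ⁻.
x=-0.76: |R|=0.4669
R=1: x+11/28x²=0 ⇒ x=−28/11=-2.5455; min R=1−1/(4·11/28)=0.3636>−1
Confirm numerically:
  x=-2.377: |R|=0.84269 <1
  x=-2.058: |R|=0.60589 <1
  x=-1.863: |R|=0.50052 <1
  x=-1.028: |R|=0.38717 <1
  x=-2.995: |R|=1.52894 >1
  x=-2.671: |R|=1.13174 >1
So |R|<1 on (-2.5455, 0).

left endpoint -2.5455.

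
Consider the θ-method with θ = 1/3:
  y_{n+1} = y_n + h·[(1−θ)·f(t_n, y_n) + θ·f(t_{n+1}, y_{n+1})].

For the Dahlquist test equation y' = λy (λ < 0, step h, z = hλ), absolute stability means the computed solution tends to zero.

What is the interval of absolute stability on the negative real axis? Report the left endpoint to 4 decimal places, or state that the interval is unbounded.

With y'=λy (z=hλ):
  y_{n+1} = y_n + z·[2/3·y_n + 1/3·y_{n+1}] ⇒ (1 − 1/3z)y_{n+1} = (1 + 2/3z)y_n
  so R(z) = (1 + 2/3z)/(1 − 1/3z).

Boundary: |R(x)|=1, x<0.
x=-0.7: |R|=0.4324
R=−1: 1+2/3x = −1+1/3x ⇒ -1/3x=2 ⇒ x=2/(-1/3)=-6.0000
Confirm numerically:
  x=-5.135: |R|=0.89367 <1
  x=-4.972: |R|=0.87105 <1
  x=-3.964: |R|=0.70764 <1
  x=-2.456: |R|=0.35044 <1
  x=-6.515: |R|=1.05413 >1
  x=-6.477: |R|=1.05033 >1
  x=-6.178: |R|=1.01939 >1
So |R|<1 on (-6.0000, 0).

z∈(-6.0000,0).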